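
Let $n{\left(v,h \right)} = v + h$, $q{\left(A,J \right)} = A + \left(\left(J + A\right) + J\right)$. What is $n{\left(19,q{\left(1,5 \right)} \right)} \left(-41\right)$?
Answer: $-1271$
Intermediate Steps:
$q{\left(A,J \right)} = 2 A + 2 J$ ($q{\left(A,J \right)} = A + \left(\left(A + J\right) + J\right) = A + \left(A + 2 J\right) = 2 A + 2 J$)
$n{\left(v,h \right)} = h + v$
$n{\left(19,q{\left(1,5 \right)} \right)} \left(-41\right) = \left(\left(2 \cdot 1 + 2 \cdot 5\right) + 19\right) \left(-41\right) = \left(\left(2 + 10\right) + 19\right) \left(-41\right) = \left(12 + 19\right) \left(-41\right) = 31 \left(-41\right) = -1271$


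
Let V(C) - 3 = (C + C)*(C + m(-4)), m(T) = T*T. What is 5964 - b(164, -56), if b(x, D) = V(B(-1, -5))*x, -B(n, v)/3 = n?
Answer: -13224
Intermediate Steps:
m(T) = T²
B(n, v) = -3*n
V(C) = 3 + 2*C*(16 + C) (V(C) = 3 + (C + C)*(C + (-4)²) = 3 + (2*C)*(C + 16) = 3 + (2*C)*(16 + C) = 3 + 2*C*(16 + C))
b(x, D) = 117*x (b(x, D) = (3 + 2*(-3*(-1))² + 32*(-3*(-1)))*x = (3 + 2*3² + 32*3)*x = (3 + 2*9 + 96)*x = (3 + 18 + 96)*x = 117*x)
5964 - b(164, -56) = 5964 - 117*164 = 5964 - 1*19188 = 5964 - 19188 = -13224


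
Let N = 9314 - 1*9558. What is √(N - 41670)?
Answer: I*√41914 ≈ 204.73*I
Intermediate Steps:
N = -244 (N = 9314 - 9558 = -244)
√(N - 41670) = √(-244 - 41670) = √(-41914) = I*√41914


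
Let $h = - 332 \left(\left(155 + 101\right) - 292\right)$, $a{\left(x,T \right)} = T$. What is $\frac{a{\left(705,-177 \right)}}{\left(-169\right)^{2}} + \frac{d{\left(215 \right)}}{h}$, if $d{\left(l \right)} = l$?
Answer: $\frac{4025111}{341361072} \approx 0.011791$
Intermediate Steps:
$h = 11952$ ($h = - 332 \left(256 - 292\right) = \left(-332\right) \left(-36\right) = 11952$)
$\frac{a{\left(705,-177 \right)}}{\left(-169\right)^{2}} + \frac{d{\left(215 \right)}}{h} = - \frac{177}{\left(-169\right)^{2}} + \frac{215}{11952} = - \frac{177}{28561} + 215 \cdot \frac{1}{11952} = \left(-177\right) \frac{1}{28561} + \frac{215}{11952} = - \frac{177}{28561} + \frac{215}{11952} = \frac{4025111}{341361072}$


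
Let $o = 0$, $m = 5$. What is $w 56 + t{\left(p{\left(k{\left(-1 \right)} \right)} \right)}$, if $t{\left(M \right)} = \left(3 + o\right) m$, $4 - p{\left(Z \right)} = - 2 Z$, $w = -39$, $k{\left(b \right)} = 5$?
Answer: $-2169$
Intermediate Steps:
$p{\left(Z \right)} = 4 + 2 Z$ ($p{\left(Z \right)} = 4 - - 2 Z = 4 + 2 Z$)
$t{\left(M \right)} = 15$ ($t{\left(M \right)} = \left(3 + 0\right) 5 = 3 \cdot 5 = 15$)
$w 56 + t{\left(p{\left(k{\left(-1 \right)} \right)} \right)} = \left(-39\right) 56 + 15 = -2184 + 15 = -2169$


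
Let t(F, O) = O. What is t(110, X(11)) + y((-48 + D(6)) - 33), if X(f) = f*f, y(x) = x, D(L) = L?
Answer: 46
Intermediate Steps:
X(f) = f²
t(110, X(11)) + y((-48 + D(6)) - 33) = 11² + ((-48 + 6) - 33) = 121 + (-42 - 33) = 121 - 75 = 46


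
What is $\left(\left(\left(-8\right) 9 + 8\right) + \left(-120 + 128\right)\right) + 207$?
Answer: $151$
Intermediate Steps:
$\left(\left(\left(-8\right) 9 + 8\right) + \left(-120 + 128\right)\right) + 207 = \left(\left(-72 + 8\right) + 8\right) + 207 = \left(-64 + 8\right) + 207 = -56 + 207 = 151$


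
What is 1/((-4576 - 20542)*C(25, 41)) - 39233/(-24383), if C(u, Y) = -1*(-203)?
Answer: 200047237899/124327795382 ≈ 1.6090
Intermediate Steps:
C(u, Y) = 203
1/((-4576 - 20542)*C(25, 41)) - 39233/(-24383) = 1/(-4576 - 20542*203) - 39233/(-24383) = (1/203)/(-25118) - 39233*(-1/24383) = -1/25118*1/203 + 39233/24383 = -1/5098954 + 39233/24383 = 200047237899/124327795382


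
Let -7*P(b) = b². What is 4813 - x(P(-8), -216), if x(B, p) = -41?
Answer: 4854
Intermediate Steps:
P(b) = -b²/7
4813 - x(P(-8), -216) = 4813 - 1*(-41) = 4813 + 41 = 4854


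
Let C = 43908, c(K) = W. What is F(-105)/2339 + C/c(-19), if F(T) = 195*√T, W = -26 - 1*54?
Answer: -10977/20 + 195*I*√105/2339 ≈ -548.85 + 0.85428*I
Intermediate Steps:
W = -80 (W = -26 - 54 = -80)
c(K) = -80
F(-105)/2339 + C/c(-19) = (195*√(-105))/2339 + 43908/(-80) = (195*(I*√105))*(1/2339) + 43908*(-1/80) = (195*I*√105)*(1/2339) - 10977/20 = 195*I*√105/2339 - 10977/20 = -10977/20 + 195*I*√105/2339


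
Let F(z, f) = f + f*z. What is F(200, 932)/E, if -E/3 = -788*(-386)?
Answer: -15611/76042 ≈ -0.20529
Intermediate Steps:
E = -912504 (E = -(-2364)*(-386) = -3*304168 = -912504)
F(200, 932)/E = (932*(1 + 200))/(-912504) = (932*201)*(-1/912504) = 187332*(-1/912504) = -15611/76042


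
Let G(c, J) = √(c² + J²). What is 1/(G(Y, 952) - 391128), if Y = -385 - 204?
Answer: -391128/152979859159 - 5*√50129/152979859159 ≈ -2.5640e-6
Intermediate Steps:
Y = -589
G(c, J) = √(J² + c²)
1/(G(Y, 952) - 391128) = 1/(√(952² + (-589)²) - 391128) = 1/(√(906304 + 346921) - 391128) = 1/(√1253225 - 391128) = 1/(5*√50129 - 391128) = 1/(-391128 + 5*√50129)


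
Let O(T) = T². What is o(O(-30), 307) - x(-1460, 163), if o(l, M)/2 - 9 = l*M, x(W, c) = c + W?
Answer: 553915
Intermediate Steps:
x(W, c) = W + c
o(l, M) = 18 + 2*M*l (o(l, M) = 18 + 2*(l*M) = 18 + 2*(M*l) = 18 + 2*M*l)
o(O(-30), 307) - x(-1460, 163) = (18 + 2*307*(-30)²) - (-1460 + 163) = (18 + 2*307*900) - 1*(-1297) = (18 + 552600) + 1297 = 552618 + 1297 = 553915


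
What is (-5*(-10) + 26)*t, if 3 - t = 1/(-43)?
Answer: 9880/43 ≈ 229.77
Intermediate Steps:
t = 130/43 (t = 3 - 1/(-43) = 3 - 1*(-1/43) = 3 + 1/43 = 130/43 ≈ 3.0233)
(-5*(-10) + 26)*t = (-5*(-10) + 26)*(130/43) = (50 + 26)*(130/43) = 76*(130/43) = 9880/43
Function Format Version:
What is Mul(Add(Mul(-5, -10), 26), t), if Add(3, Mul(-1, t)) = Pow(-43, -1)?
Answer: Rational(9880, 43) ≈ 229.77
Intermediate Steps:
t = Rational(130, 43) (t = Add(3, Mul(-1, Pow(-43, -1))) = Add(3, Mul(-1, Rational(-1, 43))) = Add(3, Rational(1, 43)) = Rational(130, 43) ≈ 3.0233)
Mul(Add(Mul(-5, -10), 26), t) = Mul(Add(Mul(-5, -10), 26), Rational(130, 43)) = Mul(Add(50, 26), Rational(130, 43)) = Mul(76, Rational(130, 43)) = Rational(9880, 43)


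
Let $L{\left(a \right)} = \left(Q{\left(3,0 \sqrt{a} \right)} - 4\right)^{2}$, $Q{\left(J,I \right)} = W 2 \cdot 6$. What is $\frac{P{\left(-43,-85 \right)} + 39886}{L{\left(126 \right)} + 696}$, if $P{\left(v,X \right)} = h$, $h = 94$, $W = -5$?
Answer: $\frac{9995}{1198} \approx 8.3431$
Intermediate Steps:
$Q{\left(J,I \right)} = -60$ ($Q{\left(J,I \right)} = \left(-5\right) 2 \cdot 6 = \left(-10\right) 6 = -60$)
$P{\left(v,X \right)} = 94$
$L{\left(a \right)} = 4096$ ($L{\left(a \right)} = \left(-60 - 4\right)^{2} = \left(-64\right)^{2} = 4096$)
$\frac{P{\left(-43,-85 \right)} + 39886}{L{\left(126 \right)} + 696} = \frac{94 + 39886}{4096 + 696} = \frac{39980}{4792} = 39980 \cdot \frac{1}{4792} = \frac{9995}{1198}$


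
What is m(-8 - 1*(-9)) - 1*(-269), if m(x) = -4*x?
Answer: 265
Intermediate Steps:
m(-8 - 1*(-9)) - 1*(-269) = -4*(-8 - 1*(-9)) - 1*(-269) = -4*(-8 + 9) + 269 = -4*1 + 269 = -4 + 269 = 265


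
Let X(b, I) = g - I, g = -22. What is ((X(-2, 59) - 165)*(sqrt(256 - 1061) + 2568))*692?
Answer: -437155776 - 170232*I*sqrt(805) ≈ -4.3716e+8 - 4.8299e+6*I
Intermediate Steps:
X(b, I) = -22 - I
((X(-2, 59) - 165)*(sqrt(256 - 1061) + 2568))*692 = (((-22 - 1*59) - 165)*(sqrt(256 - 1061) + 2568))*692 = (((-22 - 59) - 165)*(sqrt(-805) + 2568))*692 = ((-81 - 165)*(I*sqrt(805) + 2568))*692 = -246*(2568 + I*sqrt(805))*692 = (-631728 - 246*I*sqrt(805))*692 = -437155776 - 170232*I*sqrt(805)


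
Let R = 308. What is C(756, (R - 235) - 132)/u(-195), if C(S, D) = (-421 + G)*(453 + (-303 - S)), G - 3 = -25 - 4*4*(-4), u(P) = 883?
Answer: 229674/883 ≈ 260.11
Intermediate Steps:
G = 42 (G = 3 + (-25 - 4*4*(-4)) = 3 + (-25 - 16*(-4)) = 3 + (-25 - 1*(-64)) = 3 + (-25 + 64) = 3 + 39 = 42)
C(S, D) = -56850 + 379*S (C(S, D) = (-421 + 42)*(453 + (-303 - S)) = -379*(150 - S) = -56850 + 379*S)
C(756, (R - 235) - 132)/u(-195) = (-56850 + 379*756)/883 = (-56850 + 286524)*(1/883) = 229674*(1/883) = 229674/883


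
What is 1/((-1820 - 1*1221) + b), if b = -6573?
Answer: -1/9614 ≈ -0.00010401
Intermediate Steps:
1/((-1820 - 1*1221) + b) = 1/((-1820 - 1*1221) - 6573) = 1/((-1820 - 1221) - 6573) = 1/(-3041 - 6573) = 1/(-9614) = -1/9614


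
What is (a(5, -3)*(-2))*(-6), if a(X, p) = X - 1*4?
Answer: 12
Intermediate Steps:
a(X, p) = -4 + X (a(X, p) = X - 4 = -4 + X)
(a(5, -3)*(-2))*(-6) = ((-4 + 5)*(-2))*(-6) = (1*(-2))*(-6) = -2*(-6) = 12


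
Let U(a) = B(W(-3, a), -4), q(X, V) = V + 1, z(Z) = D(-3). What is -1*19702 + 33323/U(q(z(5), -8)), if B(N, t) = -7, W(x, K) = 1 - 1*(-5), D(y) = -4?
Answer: -171237/7 ≈ -24462.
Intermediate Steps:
z(Z) = -4
q(X, V) = 1 + V
W(x, K) = 6 (W(x, K) = 1 + 5 = 6)
U(a) = -7
-1*19702 + 33323/U(q(z(5), -8)) = -1*19702 + 33323/(-7) = -19702 + 33323*(-1/7) = -19702 - 33323/7 = -171237/7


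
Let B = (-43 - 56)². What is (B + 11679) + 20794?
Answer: 42274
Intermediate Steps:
B = 9801 (B = (-99)² = 9801)
(B + 11679) + 20794 = (9801 + 11679) + 20794 = 21480 + 20794 = 42274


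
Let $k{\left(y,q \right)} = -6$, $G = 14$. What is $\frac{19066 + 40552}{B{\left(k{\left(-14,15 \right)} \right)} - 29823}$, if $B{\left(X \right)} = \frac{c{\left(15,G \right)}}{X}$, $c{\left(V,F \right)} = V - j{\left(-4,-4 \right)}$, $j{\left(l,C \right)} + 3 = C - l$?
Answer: $- \frac{29809}{14913} \approx -1.9989$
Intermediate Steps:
$j{\left(l,C \right)} = -3 + C - l$ ($j{\left(l,C \right)} = -3 + \left(C - l\right) = -3 + C - l$)
$c{\left(V,F \right)} = 3 + V$ ($c{\left(V,F \right)} = V - \left(-3 - 4 - -4\right) = V - \left(-3 - 4 + 4\right) = V - -3 = V + 3 = 3 + V$)
$B{\left(X \right)} = \frac{18}{X}$ ($B{\left(X \right)} = \frac{3 + 15}{X} = \frac{18}{X}$)
$\frac{19066 + 40552}{B{\left(k{\left(-14,15 \right)} \right)} - 29823} = \frac{19066 + 40552}{\frac{18}{-6} - 29823} = \frac{59618}{18 \left(- \frac{1}{6}\right) - 29823} = \frac{59618}{-3 - 29823} = \frac{59618}{-29826} = 59618 \left(- \frac{1}{29826}\right) = - \frac{29809}{14913}$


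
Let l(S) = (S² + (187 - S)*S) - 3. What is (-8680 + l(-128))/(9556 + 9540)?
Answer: -32619/19096 ≈ -1.7082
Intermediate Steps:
l(S) = -3 + S² + S*(187 - S) (l(S) = (S² + S*(187 - S)) - 3 = -3 + S² + S*(187 - S))
(-8680 + l(-128))/(9556 + 9540) = (-8680 + (-3 + 187*(-128)))/(9556 + 9540) = (-8680 + (-3 - 23936))/19096 = (-8680 - 23939)*(1/19096) = -32619*1/19096 = -32619/19096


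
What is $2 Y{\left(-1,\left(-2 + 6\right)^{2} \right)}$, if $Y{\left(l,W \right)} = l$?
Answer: $-2$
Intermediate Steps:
$2 Y{\left(-1,\left(-2 + 6\right)^{2} \right)} = 2 \left(-1\right) = -2$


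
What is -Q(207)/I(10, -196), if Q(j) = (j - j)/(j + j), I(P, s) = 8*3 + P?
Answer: 0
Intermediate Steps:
I(P, s) = 24 + P
Q(j) = 0 (Q(j) = 0/((2*j)) = 0*(1/(2*j)) = 0)
-Q(207)/I(10, -196) = -0/(24 + 10) = -0/34 = -1*0 = 0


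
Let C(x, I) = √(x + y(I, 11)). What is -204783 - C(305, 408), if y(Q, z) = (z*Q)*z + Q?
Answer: -204783 - √50081 ≈ -2.0501e+5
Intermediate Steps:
y(Q, z) = Q + Q*z² (y(Q, z) = (Q*z)*z + Q = Q*z² + Q = Q + Q*z²)
C(x, I) = √(x + 122*I) (C(x, I) = √(x + I*(1 + 11²)) = √(x + I*(1 + 121)) = √(x + I*122) = √(x + 122*I))
-204783 - C(305, 408) = -204783 - √(305 + 122*408) = -204783 - √(305 + 49776) = -204783 - √50081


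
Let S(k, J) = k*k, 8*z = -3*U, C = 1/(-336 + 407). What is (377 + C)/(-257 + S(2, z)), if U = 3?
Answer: -26768/17963 ≈ -1.4902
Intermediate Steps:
C = 1/71 ≈ 0.014085
z = -9/8 (z = (-3*3)/8 = (1/8)*(-9) = -9/8 ≈ -1.1250)
S(k, J) = k**2
(377 + C)/(-257 + S(2, z)) = (377 + 1/71)/(-257 + 2**2) = 26768/(71*(-257 + 4)) = (26768/71)/(-253) = (26768/71)*(-1/253) = -26768/17963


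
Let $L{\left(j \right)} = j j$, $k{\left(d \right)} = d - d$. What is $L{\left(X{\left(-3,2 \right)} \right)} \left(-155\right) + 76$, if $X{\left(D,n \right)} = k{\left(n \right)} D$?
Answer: $76$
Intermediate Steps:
$k{\left(d \right)} = 0$
$X{\left(D,n \right)} = 0$ ($X{\left(D,n \right)} = 0 D = 0$)
$L{\left(j \right)} = j^{2}$
$L{\left(X{\left(-3,2 \right)} \right)} \left(-155\right) + 76 = 0^{2} \left(-155\right) + 76 = 0 \left(-155\right) + 76 = 0 + 76 = 76$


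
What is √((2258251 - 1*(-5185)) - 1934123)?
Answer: √329313 ≈ 573.86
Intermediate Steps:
√((2258251 - 1*(-5185)) - 1934123) = √((2258251 + 5185) - 1934123) = √(2263436 - 1934123) = √329313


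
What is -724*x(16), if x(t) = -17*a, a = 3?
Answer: 36924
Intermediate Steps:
x(t) = -51 (x(t) = -17*3 = -51)
-724*x(16) = -724*(-51) = 36924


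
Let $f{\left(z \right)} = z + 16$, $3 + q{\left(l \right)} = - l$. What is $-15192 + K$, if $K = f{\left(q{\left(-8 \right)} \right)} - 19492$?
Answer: $-34663$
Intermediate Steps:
$q{\left(l \right)} = -3 - l$
$f{\left(z \right)} = 16 + z$
$K = -19471$ ($K = \left(16 - -5\right) - 19492 = \left(16 + \left(-3 + 8\right)\right) - 19492 = \left(16 + 5\right) - 19492 = 21 - 19492 = -19471$)
$-15192 + K = -15192 - 19471 = -34663$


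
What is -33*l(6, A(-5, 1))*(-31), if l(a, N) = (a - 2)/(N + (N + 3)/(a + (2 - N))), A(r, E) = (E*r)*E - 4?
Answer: -23188/53 ≈ -437.51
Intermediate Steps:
A(r, E) = -4 + r*E**2 (A(r, E) = r*E**2 - 4 = -4 + r*E**2)
l(a, N) = (-2 + a)/(N + (3 + N)/(2 + a - N))
-33*l(6, A(-5, 1))*(-31) = -33*(-4 + 6**2 + 2*(-4 - 5*1**2) - 1*(-4 - 5*1**2)*6)/(3 - (-4 - 5*1**2)**2 + 3*(-4 - 5*1**2) + (-4 - 5*1**2)*6)*(-31) = -33*(-4 + 36 + 2*(-4 - 5*1) - 1*(-4 - 5*1)*6)/(3 - (-4 - 5*1)**2 + 3*(-4 - 5*1) + (-4 - 5*1)*6)*(-31) = -33*(-4 + 36 + 2*(-4 - 5) - 1*(-4 - 5)*6)/(3 - (-4 - 5)**2 + 3*(-4 - 5) + (-4 - 5)*6)*(-31) = -33*(-4 + 36 + 2*(-9) - 1*(-9)*6)/(3 - 1*(-9)**2 + 3*(-9) - 9*6)*(-31) = -33*(-4 + 36 - 18 + 54)/(3 - 1*81 - 27 - 54)*(-31) = -33*68/(3 - 81 - 27 - 54)*(-31) = -33*68/(-159)*(-31) = -(-11)*68/53*(-31) = -33*(-68/159)*(-31) = (748/53)*(-31) = -23188/53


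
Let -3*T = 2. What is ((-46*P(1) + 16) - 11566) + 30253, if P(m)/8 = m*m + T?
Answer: 55741/3 ≈ 18580.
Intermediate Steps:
T = -2/3 (T = -1/3*2 = -2/3 ≈ -0.66667)
P(m) = -16/3 + 8*m**2 (P(m) = 8*(m*m - 2/3) = 8*(m**2 - 2/3) = 8*(-2/3 + m**2) = -16/3 + 8*m**2)
((-46*P(1) + 16) - 11566) + 30253 = ((-46*(-16/3 + 8*1**2) + 16) - 11566) + 30253 = ((-46*(-16/3 + 8*1) + 16) - 11566) + 30253 = ((-46*(-16/3 + 8) + 16) - 11566) + 30253 = ((-46*8/3 + 16) - 11566) + 30253 = ((-368/3 + 16) - 11566) + 30253 = (-320/3 - 11566) + 30253 = -35018/3 + 30253 = 55741/3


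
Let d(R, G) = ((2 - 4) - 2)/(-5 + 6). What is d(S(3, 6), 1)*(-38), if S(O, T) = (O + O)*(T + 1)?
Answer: 152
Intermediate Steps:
S(O, T) = 2*O*(1 + T) (S(O, T) = (2*O)*(1 + T) = 2*O*(1 + T))
d(R, G) = -4 (d(R, G) = (-2 - 2)/1 = -4*1 = -4)
d(S(3, 6), 1)*(-38) = -4*(-38) = 152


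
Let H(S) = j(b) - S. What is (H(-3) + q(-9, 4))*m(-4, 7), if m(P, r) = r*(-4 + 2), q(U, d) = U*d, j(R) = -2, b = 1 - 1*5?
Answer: 490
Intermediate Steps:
b = -4 (b = 1 - 5 = -4)
m(P, r) = -2*r (m(P, r) = r*(-2) = -2*r)
H(S) = -2 - S
(H(-3) + q(-9, 4))*m(-4, 7) = ((-2 - 1*(-3)) - 9*4)*(-2*7) = ((-2 + 3) - 36)*(-14) = (1 - 36)*(-14) = -35*(-14) = 490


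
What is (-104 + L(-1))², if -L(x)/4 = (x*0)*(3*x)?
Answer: 10816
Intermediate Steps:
L(x) = 0 (L(x) = -4*x*0*3*x = -0*3*x = -4*0 = 0)
(-104 + L(-1))² = (-104 + 0)² = (-104)² = 10816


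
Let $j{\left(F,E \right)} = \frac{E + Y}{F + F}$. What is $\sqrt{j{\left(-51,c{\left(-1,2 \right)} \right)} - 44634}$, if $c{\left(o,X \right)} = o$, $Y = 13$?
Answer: $\frac{2 i \sqrt{3224815}}{17} \approx 211.27 i$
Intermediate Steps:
$j{\left(F,E \right)} = \frac{13 + E}{2 F}$ ($j{\left(F,E \right)} = \frac{E + 13}{F + F} = \frac{13 + E}{2 F}$)
$\sqrt{j{\left(-51,c{\left(-1,2 \right)} \right)} - 44634} = \sqrt{\frac{13 - 1}{2 \left(-51\right)} - 44634} = \sqrt{\frac{1}{2} \left(- \frac{1}{51}\right) 12 - 44634} = \sqrt{- \frac{2}{17} - 44634} = \sqrt{- \frac{758780}{17}} = \frac{2 i \sqrt{3224815}}{17}$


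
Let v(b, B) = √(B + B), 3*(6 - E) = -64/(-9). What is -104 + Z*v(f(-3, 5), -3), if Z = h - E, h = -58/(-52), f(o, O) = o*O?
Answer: -104 - 1765*I*√6/702 ≈ -104.0 - 6.1586*I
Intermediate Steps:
E = 98/27 (E = 6 - (-64)/(3*(-9)) = 6 - (-64)*(-1)/(3*9) = 6 - ⅓*64/9 = 6 - 64/27 = 98/27 ≈ 3.6296)
f(o, O) = O*o
h = 29/26 (h = -58*(-1/52) = 29/26 ≈ 1.1154)
v(b, B) = √2*√B (v(b, B) = √(2*B) = √2*√B)
Z = -1765/702 (Z = 29/26 - 1*98/27 = 29/26 - 98/27 = -1765/702 ≈ -2.5142)
-104 + Z*v(f(-3, 5), -3) = -104 - 1765*√2*√(-3)/702 = -104 - 1765*√2*I*√3/702 = -104 - 1765*I*√6/702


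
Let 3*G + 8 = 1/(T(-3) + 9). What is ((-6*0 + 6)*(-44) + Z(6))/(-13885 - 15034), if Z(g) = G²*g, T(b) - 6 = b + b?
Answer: 54070/7027317 ≈ 0.0076943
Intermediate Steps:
T(b) = 6 + 2*b (T(b) = 6 + (b + b) = 6 + 2*b)
G = -71/27 (G = -8/3 + 1/(3*((6 + 2*(-3)) + 9)) = -8/3 + 1/(3*((6 - 6) + 9)) = -8/3 + 1/(3*(0 + 9)) = -8/3 + (⅓)/9 = -8/3 + (⅓)*(⅑) = -8/3 + 1/27 = -71/27 ≈ -2.6296)
Z(g) = 5041*g/729 (Z(g) = (-71/27)²*g = 5041*g/729)
((-6*0 + 6)*(-44) + Z(6))/(-13885 - 15034) = ((-6*0 + 6)*(-44) + (5041/729)*6)/(-13885 - 15034) = ((0 + 6)*(-44) + 10082/243)/(-28919) = (6*(-44) + 10082/243)*(-1/28919) = (-264 + 10082/243)*(-1/28919) = -54070/243*(-1/28919) = 54070/7027317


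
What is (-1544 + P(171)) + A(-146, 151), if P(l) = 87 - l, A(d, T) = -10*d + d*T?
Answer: -22214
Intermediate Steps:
A(d, T) = -10*d + T*d
(-1544 + P(171)) + A(-146, 151) = (-1544 + (87 - 1*171)) - 146*(-10 + 151) = (-1544 + (87 - 171)) - 146*141 = (-1544 - 84) - 20586 = -1628 - 20586 = -22214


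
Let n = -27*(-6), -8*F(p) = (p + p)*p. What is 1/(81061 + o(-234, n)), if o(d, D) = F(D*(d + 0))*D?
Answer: -1/58199085731 ≈ -1.7182e-11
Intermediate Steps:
F(p) = -p²/4 (F(p) = -(p + p)*p/8 = -2*p*p/8 = -p²/4)
n = 162
o(d, D) = -D³*d²/4 (o(d, D) = (-D²*(d + 0)²/4)*D = (-D²*d²/4)*D = -D³*d²/4)
1/(81061 + o(-234, n)) = 1/(81061 - ¼*162³*(-234)²) = 1/(81061 - ¼*4251528*54756) = 1/(81061 - 58199166792) = 1/(-58199085731) = -1/58199085731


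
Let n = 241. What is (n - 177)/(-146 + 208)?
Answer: 32/31 ≈ 1.0323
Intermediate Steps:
(n - 177)/(-146 + 208) = (241 - 177)/(-146 + 208) = 64/62 = 64*(1/62) = 32/31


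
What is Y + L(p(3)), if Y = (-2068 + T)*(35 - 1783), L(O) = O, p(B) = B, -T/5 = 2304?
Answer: 23751827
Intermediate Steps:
T = -11520 (T = -5*2304 = -11520)
Y = 23751824 (Y = (-2068 - 11520)*(35 - 1783) = -13588*(-1748) = 23751824)
Y + L(p(3)) = 23751824 + 3 = 23751827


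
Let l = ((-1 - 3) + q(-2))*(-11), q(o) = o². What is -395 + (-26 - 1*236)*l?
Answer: -395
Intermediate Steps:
l = 0 (l = ((-1 - 3) + (-2)²)*(-11) = (-4 + 4)*(-11) = 0*(-11) = 0)
-395 + (-26 - 1*236)*l = -395 + (-26 - 1*236)*0 = -395 + (-26 - 236)*0 = -395 - 262*0 = -395 + 0 = -395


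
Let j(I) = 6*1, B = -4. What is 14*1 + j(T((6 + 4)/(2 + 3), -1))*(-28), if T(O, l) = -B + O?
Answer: -154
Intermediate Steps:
T(O, l) = 4 + O (T(O, l) = -1*(-4) + O = 4 + O)
j(I) = 6
14*1 + j(T((6 + 4)/(2 + 3), -1))*(-28) = 14*1 + 6*(-28) = 14 - 168 = -154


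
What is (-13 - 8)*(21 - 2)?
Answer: -399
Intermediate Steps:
(-13 - 8)*(21 - 2) = -21*19 = -399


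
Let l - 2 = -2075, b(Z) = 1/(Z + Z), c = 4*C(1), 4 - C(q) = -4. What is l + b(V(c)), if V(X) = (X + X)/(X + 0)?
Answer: -8291/4 ≈ -2072.8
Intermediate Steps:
C(q) = 8 (C(q) = 4 - 1*(-4) = 4 + 4 = 8)
c = 32 (c = 4*8 = 32)
V(X) = 2 (V(X) = (2*X)/X = 2)
b(Z) = 1/(2*Z)
l = -2073 (l = 2 - 2075 = -2073)
l + b(V(c)) = -2073 + (1/2)/2 = -2073 + (1/2)*(1/2) = -2073 + 1/4 = -8291/4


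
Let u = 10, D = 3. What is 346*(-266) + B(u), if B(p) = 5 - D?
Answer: -92034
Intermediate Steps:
B(p) = 2 (B(p) = 5 - 1*3 = 5 - 3 = 2)
346*(-266) + B(u) = 346*(-266) + 2 = -92036 + 2 = -92034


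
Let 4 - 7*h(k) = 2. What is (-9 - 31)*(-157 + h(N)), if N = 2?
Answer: 43880/7 ≈ 6268.6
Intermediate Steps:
h(k) = 2/7 (h(k) = 4/7 - 1/7*2 = 4/7 - 2/7 = 2/7)
(-9 - 31)*(-157 + h(N)) = (-9 - 31)*(-157 + 2/7) = -40*(-1097/7) = 43880/7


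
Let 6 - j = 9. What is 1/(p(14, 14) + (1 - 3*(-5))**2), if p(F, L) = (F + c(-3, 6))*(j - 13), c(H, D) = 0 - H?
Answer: -1/16 ≈ -0.062500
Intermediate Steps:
c(H, D) = -H
j = -3 (j = 6 - 1*9 = 6 - 9 = -3)
p(F, L) = -48 - 16*F (p(F, L) = (F - 1*(-3))*(-3 - 13) = (F + 3)*(-16) = (3 + F)*(-16) = -48 - 16*F)
1/(p(14, 14) + (1 - 3*(-5))**2) = 1/((-48 - 16*14) + (1 - 3*(-5))**2) = 1/((-48 - 224) + (1 + 15)**2) = 1/(-272 + 16**2) = 1/(-272 + 256) = 1/(-16) = -1/16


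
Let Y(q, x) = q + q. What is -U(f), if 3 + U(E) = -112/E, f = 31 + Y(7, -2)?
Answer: 247/45 ≈ 5.4889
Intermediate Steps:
Y(q, x) = 2*q
f = 45 (f = 31 + 2*7 = 31 + 14 = 45)
U(E) = -3 - 112/E
-U(f) = -(-3 - 112/45) = -1*(-247/45) = 247/45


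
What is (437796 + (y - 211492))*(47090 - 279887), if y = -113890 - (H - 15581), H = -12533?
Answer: -32714496816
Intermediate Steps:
y = -85776 (y = -113890 - (-12533 - 15581) = -113890 - 1*(-28114) = -113890 + 28114 = -85776)
(437796 + (y - 211492))*(47090 - 279887) = (437796 + (-85776 - 211492))*(47090 - 279887) = (437796 - 297268)*(-232797) = 140528*(-232797) = -32714496816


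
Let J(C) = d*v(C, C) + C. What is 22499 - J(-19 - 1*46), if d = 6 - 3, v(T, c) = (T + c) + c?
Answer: 23149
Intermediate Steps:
v(T, c) = T + 2*c
d = 3
J(C) = 10*C (J(C) = 3*(C + 2*C) + C = 3*(3*C) + C = 9*C + C = 10*C)
22499 - J(-19 - 1*46) = 22499 - 10*(-19 - 1*46) = 22499 - 10*(-19 - 46) = 22499 - 10*(-65) = 22499 - 1*(-650) = 22499 + 650 = 23149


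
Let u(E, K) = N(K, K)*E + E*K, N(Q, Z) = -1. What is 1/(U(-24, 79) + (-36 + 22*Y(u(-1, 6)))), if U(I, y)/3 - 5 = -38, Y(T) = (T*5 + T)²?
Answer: 1/19665 ≈ 5.0852e-5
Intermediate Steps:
u(E, K) = -E + E*K
Y(T) = 36*T² (Y(T) = (5*T + T)² = (6*T)² = 36*T²)
U(I, y) = -99 (U(I, y) = 15 + 3*(-38) = 15 - 114 = -99)
1/(U(-24, 79) + (-36 + 22*Y(u(-1, 6)))) = 1/(-99 + (-36 + 22*(36*(-(-1 + 6))²))) = 1/(-99 + (-36 + 22*(36*(-1*5)²))) = 1/(-99 + (-36 + 22*(36*(-5)²))) = 1/(-99 + (-36 + 22*(36*25))) = 1/(-99 + (-36 + 22*900)) = 1/(-99 + (-36 + 19800)) = 1/(-99 + 19764) = 1/19665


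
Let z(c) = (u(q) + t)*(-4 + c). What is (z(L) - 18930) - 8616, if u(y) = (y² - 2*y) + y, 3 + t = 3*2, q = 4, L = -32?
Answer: -28086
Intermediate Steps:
t = 3 (t = -3 + 3*2 = -3 + 6 = 3)
u(y) = y² - y
z(c) = -60 + 15*c (z(c) = (4*(-1 + 4) + 3)*(-4 + c) = (4*3 + 3)*(-4 + c) = (12 + 3)*(-4 + c) = 15*(-4 + c) = -60 + 15*c)
(z(L) - 18930) - 8616 = ((-60 + 15*(-32)) - 18930) - 8616 = ((-60 - 480) - 18930) - 8616 = (-540 - 18930) - 8616 = -19470 - 8616 = -28086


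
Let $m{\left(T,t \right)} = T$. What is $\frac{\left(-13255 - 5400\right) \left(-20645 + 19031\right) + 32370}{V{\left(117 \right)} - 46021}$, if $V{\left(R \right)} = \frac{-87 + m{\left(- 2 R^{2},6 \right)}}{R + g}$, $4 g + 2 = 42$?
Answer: $- \frac{956993895}{1468033} \approx -651.89$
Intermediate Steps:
$g = 10$ ($g = - \frac{1}{2} + \frac{1}{4} \cdot 42 = - \frac{1}{2} + \frac{21}{2} = 10$)
$V{\left(R \right)} = \frac{-87 - 2 R^{2}}{10 + R}$ ($V{\left(R \right)} = \frac{-87 - 2 R^{2}}{R + 10} = \frac{-87 - 2 R^{2}}{10 + R}$)
$\frac{\left(-13255 - 5400\right) \left(-20645 + 19031\right) + 32370}{V{\left(117 \right)} - 46021} = \frac{\left(-13255 - 5400\right) \left(-20645 + 19031\right) + 32370}{\frac{-87 - 2 \cdot 117^{2}}{10 + 117} - 46021} = \frac{\left(-18655\right) \left(-1614\right) + 32370}{\frac{-87 - 27378}{127} - 46021} = \frac{30109170 + 32370}{\frac{-87 - 27378}{127} - 46021} = \frac{30141540}{\frac{1}{127} \left(-27465\right) - 46021} = \frac{30141540}{- \frac{27465}{127} - 46021} = \frac{30141540}{- \frac{5872132}{127}} = 30141540 \left(- \frac{127}{5872132}\right) = - \frac{956993895}{1468033}$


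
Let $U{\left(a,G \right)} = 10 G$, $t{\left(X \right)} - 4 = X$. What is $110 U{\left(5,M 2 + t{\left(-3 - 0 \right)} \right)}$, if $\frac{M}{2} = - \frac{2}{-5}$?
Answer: $2860$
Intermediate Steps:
$t{\left(X \right)} = 4 + X$
$M = \frac{4}{5}$ ($M = 2 \left(- \frac{2}{-5}\right) = 2 \left(\left(-2\right) \left(- \frac{1}{5}\right)\right) = 2 \cdot \frac{2}{5} = \frac{4}{5} \approx 0.8$)
$110 U{\left(5,M 2 + t{\left(-3 - 0 \right)} \right)} = 110 \cdot 10 \left(\frac{4}{5} \cdot 2 + \left(4 - 3\right)\right) = 110 \cdot 10 \left(\frac{8}{5} + \left(4 + \left(-3 + 0\right)\right)\right) = 110 \cdot 10 \left(\frac{8}{5} + \left(4 - 3\right)\right) = 110 \cdot 10 \left(\frac{8}{5} + 1\right) = 110 \cdot 10 \cdot \frac{13}{5} = 110 \cdot 26 = 2860$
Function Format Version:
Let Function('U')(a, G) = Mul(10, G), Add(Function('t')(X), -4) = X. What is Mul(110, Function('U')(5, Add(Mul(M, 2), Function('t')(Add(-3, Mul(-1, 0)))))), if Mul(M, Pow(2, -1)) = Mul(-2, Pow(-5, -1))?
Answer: 2860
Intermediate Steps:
Function('t')(X) = Add(4, X)
M = Rational(4, 5) (M = Mul(2, Mul(-2, Pow(-5, -1))) = Mul(2, Mul(-2, Rational(-1, 5))) = Mul(2, Rational(2, 5)) = Rational(4, 5) ≈ 0.80000)
Mul(110, Function('U')(5, Add(Mul(M, 2), Function('t')(Add(-3, Mul(-1, 0)))))) = Mul(110, Mul(10, Add(Mul(Rational(4, 5), 2), Add(4, Add(-3, Mul(-1, 0)))))) = Mul(110, Mul(10, Add(Rational(8, 5), Add(4, Add(-3, 0))))) = Mul(110, Mul(10, Add(Rational(8, 5), Add(4, -3)))) = Mul(110, Mul(10, Add(Rational(8, 5), 1))) = Mul(110, Mul(10, Rational(13, 5))) = Mul(110, 26) = 2860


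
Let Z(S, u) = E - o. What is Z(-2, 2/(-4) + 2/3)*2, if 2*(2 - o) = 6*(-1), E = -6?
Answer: -22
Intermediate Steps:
o = 5 (o = 2 - 3*(-1) = 2 - ½*(-6) = 2 + 3 = 5)
Z(S, u) = -11 (Z(S, u) = -6 - 1*5 = -6 - 5 = -11)
Z(-2, 2/(-4) + 2/3)*2 = -11*2 = -22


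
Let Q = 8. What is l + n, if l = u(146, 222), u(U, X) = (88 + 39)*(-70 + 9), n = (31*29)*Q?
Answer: -555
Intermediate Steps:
n = 7192 (n = (31*29)*8 = 899*8 = 7192)
u(U, X) = -7747 (u(U, X) = 127*(-61) = -7747)
l = -7747
l + n = -7747 + 7192 = -555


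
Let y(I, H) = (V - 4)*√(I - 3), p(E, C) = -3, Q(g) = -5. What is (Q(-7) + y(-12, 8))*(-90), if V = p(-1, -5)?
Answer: 450 + 630*I*√15 ≈ 450.0 + 2440.0*I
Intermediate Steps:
V = -3
y(I, H) = -7*√(-3 + I) (y(I, H) = (-3 - 4)*√(I - 3) = -7*√(-3 + I))
(Q(-7) + y(-12, 8))*(-90) = (-5 - 7*√(-3 - 12))*(-90) = (-5 - 7*I*√15)*(-90) = 450 + 630*I*√15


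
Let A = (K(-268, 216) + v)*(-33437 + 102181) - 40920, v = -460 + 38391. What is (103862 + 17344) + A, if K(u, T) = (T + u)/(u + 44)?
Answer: 18253374359/7 ≈ 2.6076e+9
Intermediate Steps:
v = 37931
K(u, T) = (T + u)/(44 + u)
A = 18252525917/7 (A = ((216 - 268)/(44 - 268) + 37931)*(-33437 + 102181) - 40920 = (-52/(-224) + 37931)*68744 - 40920 = (-1/224*(-52) + 37931)*68744 - 40920 = (13/56 + 37931)*68744 - 40920 = (2124149/56)*68744 - 40920 = 18252812357/7 - 40920 = 18252525917/7 ≈ 2.6075e+9)
(103862 + 17344) + A = (103862 + 17344) + 18252525917/7 = 121206 + 18252525917/7 = 18253374359/7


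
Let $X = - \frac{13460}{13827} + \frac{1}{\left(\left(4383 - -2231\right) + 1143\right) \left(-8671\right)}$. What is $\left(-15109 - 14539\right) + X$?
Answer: $- \frac{27574052733242959}{930017114169} \approx -29649.0$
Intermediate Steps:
$X = - \frac{905332360447}{930017114169}$ ($X = \left(-13460\right) \frac{1}{13827} + \frac{1}{\left(4383 + 2231\right) + 1143} \left(- \frac{1}{8671}\right) = - \frac{13460}{13827} + \frac{1}{6614 + 1143} \left(- \frac{1}{8671}\right) = - \frac{13460}{13827} + \frac{1}{7757} \left(- \frac{1}{8671}\right) = - \frac{13460}{13827} - \frac{1}{67260947} = - \frac{905332360447}{930017114169} \approx -0.97346$)
$\left(-15109 - 14539\right) + X = \left(-15109 - 14539\right) - \frac{905332360447}{930017114169} = -29648 - \frac{905332360447}{930017114169} = - \frac{27574052733242959}{930017114169}$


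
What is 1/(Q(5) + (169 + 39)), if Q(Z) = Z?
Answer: 1/213 ≈ 0.0046948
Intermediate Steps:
1/(Q(5) + (169 + 39)) = 1/(5 + (169 + 39)) = 1/(5 + 208) = 1/213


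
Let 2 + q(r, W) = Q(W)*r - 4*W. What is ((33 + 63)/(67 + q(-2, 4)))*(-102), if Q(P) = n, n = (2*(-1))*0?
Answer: -9792/49 ≈ -199.84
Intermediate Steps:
n = 0 (n = -2*0 = 0)
Q(P) = 0
q(r, W) = -2 - 4*W (q(r, W) = -2 + (0*r - 4*W) = -2 + (0 - 4*W) = -2 - 4*W)
((33 + 63)/(67 + q(-2, 4)))*(-102) = ((33 + 63)/(67 + (-2 - 4*4)))*(-102) = (96/(67 + (-2 - 16)))*(-102) = (96/(67 - 18))*(-102) = (96/49)*(-102) = -9792/49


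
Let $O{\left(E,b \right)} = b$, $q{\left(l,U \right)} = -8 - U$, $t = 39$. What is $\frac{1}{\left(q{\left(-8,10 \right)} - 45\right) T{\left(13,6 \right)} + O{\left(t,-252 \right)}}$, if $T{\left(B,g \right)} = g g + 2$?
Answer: $- \frac{1}{2646} \approx -0.00037793$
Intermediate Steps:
$T{\left(B,g \right)} = 2 + g^{2}$ ($T{\left(B,g \right)} = g^{2} + 2 = 2 + g^{2}$)
$\frac{1}{\left(q{\left(-8,10 \right)} - 45\right) T{\left(13,6 \right)} + O{\left(t,-252 \right)}} = \frac{1}{\left(\left(-8 - 10\right) - 45\right) \left(2 + 6^{2}\right) - 252} = \frac{1}{\left(\left(-8 - 10\right) - 45\right) \left(2 + 36\right) - 252} = \frac{1}{\left(-18 - 45\right) 38 - 252} = \frac{1}{\left(-63\right) 38 - 252} = \frac{1}{-2394 - 252} = \frac{1}{-2646} = - \frac{1}{2646}$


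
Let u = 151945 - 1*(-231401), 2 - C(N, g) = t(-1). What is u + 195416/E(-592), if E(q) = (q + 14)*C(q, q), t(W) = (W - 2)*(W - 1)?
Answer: 110811421/289 ≈ 3.8343e+5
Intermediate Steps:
t(W) = (-1 + W)*(-2 + W) (t(W) = (-2 + W)*(-1 + W) = (-1 + W)*(-2 + W))
C(N, g) = -4 (C(N, g) = 2 - (2 + (-1)² - 3*(-1)) = 2 - (2 + 1 + 3) = 2 - 1*6 = 2 - 6 = -4)
E(q) = -56 - 4*q (E(q) = (q + 14)*(-4) = (14 + q)*(-4) = -56 - 4*q)
u = 383346 (u = 151945 + 231401 = 383346)
u + 195416/E(-592) = 383346 + 195416/(-56 - 4*(-592)) = 383346 + 195416/(-56 + 2368) = 383346 + 195416/2312 = 383346 + 195416*(1/2312) = 383346 + 24427/289 = 110811421/289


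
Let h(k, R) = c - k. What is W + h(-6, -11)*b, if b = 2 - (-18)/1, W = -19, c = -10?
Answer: -99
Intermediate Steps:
h(k, R) = -10 - k
b = 20 (b = 2 - (-18) = 2 - 3*(-6) = 2 + 18 = 20)
W + h(-6, -11)*b = -19 + (-10 - 1*(-6))*20 = -19 + (-10 + 6)*20 = -19 - 4*20 = -19 - 80 = -99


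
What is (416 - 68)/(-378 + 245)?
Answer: -348/133 ≈ -2.6165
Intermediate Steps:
(416 - 68)/(-378 + 245) = 348/(-133) = 348*(-1/133) = -348/133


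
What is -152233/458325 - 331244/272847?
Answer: -64451241217/41684200425 ≈ -1.5462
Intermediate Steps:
-152233/458325 - 331244/272847 = -64451241217/41684200425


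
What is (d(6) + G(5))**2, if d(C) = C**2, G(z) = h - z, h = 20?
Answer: 2601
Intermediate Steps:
G(z) = 20 - z
(d(6) + G(5))**2 = (6**2 + (20 - 1*5))**2 = (36 + (20 - 5))**2 = (36 + 15)**2 = 51**2 = 2601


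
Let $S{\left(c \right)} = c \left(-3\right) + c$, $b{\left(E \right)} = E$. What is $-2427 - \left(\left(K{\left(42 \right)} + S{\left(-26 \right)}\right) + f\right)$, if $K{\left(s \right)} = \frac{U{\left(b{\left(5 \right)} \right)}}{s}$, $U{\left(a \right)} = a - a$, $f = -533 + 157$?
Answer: $-2103$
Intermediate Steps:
$f = -376$
$S{\left(c \right)} = - 2 c$ ($S{\left(c \right)} = - 3 c + c = - 2 c$)
$U{\left(a \right)} = 0$
$K{\left(s \right)} = 0$ ($K{\left(s \right)} = \frac{0}{s} = 0$)
$-2427 - \left(\left(K{\left(42 \right)} + S{\left(-26 \right)}\right) + f\right) = -2427 - \left(\left(0 - -52\right) - 376\right) = -2427 - \left(\left(0 + 52\right) - 376\right) = -2427 - \left(52 - 376\right) = -2427 - -324 = -2427 + 324 = -2103$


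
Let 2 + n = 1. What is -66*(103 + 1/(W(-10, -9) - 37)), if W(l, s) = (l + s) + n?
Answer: -129140/19 ≈ -6796.8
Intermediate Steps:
n = -1 (n = -2 + 1 = -1)
W(l, s) = -1 + l + s (W(l, s) = (l + s) - 1 = -1 + l + s)
-66*(103 + 1/(W(-10, -9) - 37)) = -66*(103 + 1/((-1 - 10 - 9) - 37)) = -66*(103 + 1/(-20 - 37)) = -66*(103 + 1/(-57)) = -66*(103 - 1/57) = -66*5870/57 = -129140/19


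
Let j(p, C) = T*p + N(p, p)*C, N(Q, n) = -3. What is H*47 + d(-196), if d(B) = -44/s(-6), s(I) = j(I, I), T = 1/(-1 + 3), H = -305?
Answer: -215069/15 ≈ -14338.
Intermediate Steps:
T = 1/2 ≈ 0.50000
j(p, C) = p/2 - 3*C
s(I) = -5*I/2 (s(I) = I/2 - 3*I = -5*I/2)
d(B) = -44/15 (d(B) = -44/((-5/2*(-6))) = -44/15)
H*47 + d(-196) = -305*47 - 44/15 = -14335 - 44/15 = -215069/15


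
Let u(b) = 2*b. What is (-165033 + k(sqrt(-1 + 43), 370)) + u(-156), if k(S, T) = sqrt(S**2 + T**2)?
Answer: -165345 + sqrt(136942) ≈ -1.6498e+5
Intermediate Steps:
(-165033 + k(sqrt(-1 + 43), 370)) + u(-156) = (-165033 + sqrt((sqrt(-1 + 43))**2 + 370**2)) + 2*(-156) = (-165033 + sqrt((sqrt(42))**2 + 136900)) - 312 = (-165033 + sqrt(42 + 136900)) - 312 = (-165033 + sqrt(136942)) - 312 = -165345 + sqrt(136942)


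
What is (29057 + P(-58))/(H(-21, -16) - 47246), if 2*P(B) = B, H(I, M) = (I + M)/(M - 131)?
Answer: -4267116/6945125 ≈ -0.61440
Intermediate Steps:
H(I, M) = (I + M)/(-131 + M)
P(B) = B/2
(29057 + P(-58))/(H(-21, -16) - 47246) = (29057 + (1/2)*(-58))/((-21 - 16)/(-131 - 16) - 47246) = (29057 - 29)/(-37/(-147) - 47246) = 29028/(-1/147*(-37) - 47246) = 29028/(37/147 - 47246) = 29028/(-6945125/147) = 29028*(-147/6945125) = -4267116/6945125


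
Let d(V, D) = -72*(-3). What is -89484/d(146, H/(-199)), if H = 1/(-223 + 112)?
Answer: -7457/18 ≈ -414.28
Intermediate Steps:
H = -1/111 (H = 1/(-111) = -1/111 ≈ -0.0090090)
d(V, D) = 216
-89484/d(146, H/(-199)) = -89484/216 = -89484*1/216 = -7457/18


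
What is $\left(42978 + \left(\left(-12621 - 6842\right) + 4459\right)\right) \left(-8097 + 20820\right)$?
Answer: $355913202$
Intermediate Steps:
$\left(42978 + \left(\left(-12621 - 6842\right) + 4459\right)\right) \left(-8097 + 20820\right) = \left(42978 + \left(-19463 + 4459\right)\right) 12723 = \left(42978 - 15004\right) 12723 = 27974 \cdot 12723 = 355913202$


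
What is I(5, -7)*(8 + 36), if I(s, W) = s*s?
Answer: 1100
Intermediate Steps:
I(s, W) = s²
I(5, -7)*(8 + 36) = 5²*(8 + 36) = 25*44 = 1100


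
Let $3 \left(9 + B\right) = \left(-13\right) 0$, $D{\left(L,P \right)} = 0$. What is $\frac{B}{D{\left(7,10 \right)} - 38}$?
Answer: $\frac{9}{38} \approx 0.23684$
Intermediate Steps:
$B = -9$ ($B = -9 + \frac{\left(-13\right) 0}{3} = -9 + \frac{1}{3} \cdot 0 = -9 + 0 = -9$)
$\frac{B}{D{\left(7,10 \right)} - 38} = - \frac{9}{0 - 38} = - \frac{9}{-38} = \left(-9\right) \left(- \frac{1}{38}\right) = \frac{9}{38}$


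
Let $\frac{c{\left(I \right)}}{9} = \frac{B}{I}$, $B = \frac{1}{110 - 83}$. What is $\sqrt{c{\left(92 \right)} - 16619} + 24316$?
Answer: $24316 + \frac{i \sqrt{316492167}}{138} \approx 24316.0 + 128.91 i$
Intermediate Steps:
$B = \frac{1}{27}$ ($B = \frac{1}{110 - 83} = \frac{1}{27} \approx 0.037037$)
$c{\left(I \right)} = \frac{1}{3 I}$ ($c{\left(I \right)} = 9 \frac{1}{27 I} = \frac{1}{3 I}$)
$\sqrt{c{\left(92 \right)} - 16619} + 24316 = \sqrt{\frac{1}{3 \cdot 92} - 16619} + 24316 = \sqrt{\frac{1}{3} \cdot \frac{1}{92} - 16619} + 24316 = \sqrt{\frac{1}{276} - 16619} + 24316 = \sqrt{- \frac{4586843}{276}} + 24316 = \frac{i \sqrt{316492167}}{138} + 24316 = 24316 + \frac{i \sqrt{316492167}}{138}$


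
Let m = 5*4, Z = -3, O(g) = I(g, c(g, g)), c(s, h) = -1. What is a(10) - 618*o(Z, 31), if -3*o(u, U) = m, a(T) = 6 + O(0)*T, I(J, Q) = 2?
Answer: 4146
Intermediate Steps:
O(g) = 2
a(T) = 6 + 2*T
m = 20
o(u, U) = -20/3 (o(u, U) = -⅓*20 = -20/3)
a(10) - 618*o(Z, 31) = (6 + 2*10) - 618*(-20/3) = (6 + 20) + 4120 = 26 + 4120 = 4146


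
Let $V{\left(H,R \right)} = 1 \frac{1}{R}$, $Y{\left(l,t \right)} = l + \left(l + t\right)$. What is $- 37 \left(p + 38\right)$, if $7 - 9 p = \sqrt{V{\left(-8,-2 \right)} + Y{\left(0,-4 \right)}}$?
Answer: $- \frac{12913}{9} + \frac{37 i \sqrt{2}}{6} \approx -1434.8 + 8.721 i$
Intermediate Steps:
$Y{\left(l,t \right)} = t + 2 l$
$V{\left(H,R \right)} = \frac{1}{R}$
$p = \frac{7}{9} - \frac{i \sqrt{2}}{6}$ ($p = \frac{7}{9} - \frac{\sqrt{\frac{1}{-2} + \left(-4 + 2 \cdot 0\right)}}{9} = \frac{7}{9} - \frac{\sqrt{- \frac{1}{2} + \left(-4 + 0\right)}}{9} = \frac{7}{9} - \frac{\sqrt{- \frac{1}{2} - 4}}{9} = \frac{7}{9} - \frac{\sqrt{- \frac{9}{2}}}{9} = \frac{7}{9} - \frac{\frac{3}{2} i \sqrt{2}}{9} = \frac{7}{9} - \frac{i \sqrt{2}}{6} \approx 0.77778 - 0.2357 i$)
$- 37 \left(p + 38\right) = - 37 \left(\left(\frac{7}{9} - \frac{i \sqrt{2}}{6}\right) + 38\right) = - 37 \left(\frac{349}{9} - \frac{i \sqrt{2}}{6}\right) = - \frac{12913}{9} + \frac{37 i \sqrt{2}}{6}$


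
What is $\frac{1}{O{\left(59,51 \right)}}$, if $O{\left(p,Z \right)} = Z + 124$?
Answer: $\frac{1}{175} \approx 0.0057143$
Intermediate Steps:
$O{\left(p,Z \right)} = 124 + Z$
$\frac{1}{O{\left(59,51 \right)}} = \frac{1}{124 + 51} = \frac{1}{175}$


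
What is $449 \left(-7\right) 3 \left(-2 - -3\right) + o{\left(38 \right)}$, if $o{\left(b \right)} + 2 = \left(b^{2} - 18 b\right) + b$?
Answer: $-8633$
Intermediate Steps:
$o{\left(b \right)} = -2 + b^{2} - 17 b$ ($o{\left(b \right)} = -2 + \left(\left(b^{2} - 18 b\right) + b\right) = -2 + \left(b^{2} - 17 b\right) = -2 + b^{2} - 17 b$)
$449 \left(-7\right) 3 \left(-2 - -3\right) + o{\left(38 \right)} = 449 \left(-7\right) 3 \left(-2 - -3\right) - \left(648 - 1444\right) = 449 \left(- 21 \left(-2 + 3\right)\right) - -796 = 449 \left(\left(-21\right) 1\right) + 796 = 449 \left(-21\right) + 796 = -9429 + 796 = -8633$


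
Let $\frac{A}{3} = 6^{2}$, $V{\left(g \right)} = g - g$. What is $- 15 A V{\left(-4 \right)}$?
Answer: $0$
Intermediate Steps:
$V{\left(g \right)} = 0$
$A = 108$ ($A = 3 \cdot 6^{2} = 3 \cdot 36 = 108$)
$- 15 A V{\left(-4 \right)} = \left(-15\right) 108 \cdot 0 = \left(-1620\right) 0 = 0$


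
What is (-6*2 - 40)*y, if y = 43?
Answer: -2236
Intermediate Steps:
(-6*2 - 40)*y = (-6*2 - 40)*43 = (-12 - 40)*43 = -52*43 = -2236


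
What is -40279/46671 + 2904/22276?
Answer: -4051715/5530017 ≈ -0.73268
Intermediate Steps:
-40279/46671 + 2904/22276 = -40279*1/46671 + 2904*(1/22276) = -857/993 + 726/5569 = -4051715/5530017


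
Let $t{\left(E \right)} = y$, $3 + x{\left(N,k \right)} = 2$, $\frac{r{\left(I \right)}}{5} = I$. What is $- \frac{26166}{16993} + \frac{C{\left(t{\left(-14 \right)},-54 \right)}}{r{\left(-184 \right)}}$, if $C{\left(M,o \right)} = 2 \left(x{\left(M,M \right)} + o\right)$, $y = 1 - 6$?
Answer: $- \frac{2220349}{1563356} \approx -1.4202$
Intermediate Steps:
$r{\left(I \right)} = 5 I$
$x{\left(N,k \right)} = -1$ ($x{\left(N,k \right)} = -3 + 2 = -1$)
$y = -5$ ($y = 1 - 6 = -5$)
$t{\left(E \right)} = -5$
$C{\left(M,o \right)} = -2 + 2 o$ ($C{\left(M,o \right)} = 2 \left(-1 + o\right) = -2 + 2 o$)
$- \frac{26166}{16993} + \frac{C{\left(t{\left(-14 \right)},-54 \right)}}{r{\left(-184 \right)}} = - \frac{26166}{16993} + \frac{-2 + 2 \left(-54\right)}{5 \left(-184\right)} = \left(-26166\right) \frac{1}{16993} + \frac{-2 - 108}{-920} = - \frac{26166}{16993} - - \frac{11}{92} = - \frac{26166}{16993} + \frac{11}{92} = - \frac{2220349}{1563356}$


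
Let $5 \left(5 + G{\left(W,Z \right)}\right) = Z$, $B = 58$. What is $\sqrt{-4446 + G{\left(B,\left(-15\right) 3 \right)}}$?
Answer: $2 i \sqrt{1115} \approx 66.783 i$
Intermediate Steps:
$G{\left(W,Z \right)} = -5 + \frac{Z}{5}$
$\sqrt{-4446 + G{\left(B,\left(-15\right) 3 \right)}} = \sqrt{-4446 + \left(-5 + \frac{\left(-15\right) 3}{5}\right)} = \sqrt{-4446 + \left(-5 + \frac{1}{5} \left(-45\right)\right)} = \sqrt{-4446 - 14} = \sqrt{-4460} = 2 i \sqrt{1115}$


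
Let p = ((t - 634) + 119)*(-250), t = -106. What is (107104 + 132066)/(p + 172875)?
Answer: 47834/65625 ≈ 0.72890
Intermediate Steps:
p = 155250 (p = ((-106 - 634) + 119)*(-250) = (-740 + 119)*(-250) = -621*(-250) = 155250)
(107104 + 132066)/(p + 172875) = (107104 + 132066)/(155250 + 172875) = 239170/328125 = 239170*(1/328125) = 47834/65625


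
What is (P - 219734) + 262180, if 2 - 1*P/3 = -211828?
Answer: 677936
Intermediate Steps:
P = 635490 (P = 6 - 3*(-211828) = 6 + 635484 = 635490)
(P - 219734) + 262180 = (635490 - 219734) + 262180 = 415756 + 262180 = 677936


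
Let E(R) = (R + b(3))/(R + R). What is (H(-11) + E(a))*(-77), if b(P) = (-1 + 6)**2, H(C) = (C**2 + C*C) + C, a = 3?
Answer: -54439/3 ≈ -18146.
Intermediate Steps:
H(C) = C + 2*C**2 (H(C) = (C**2 + C**2) + C = 2*C**2 + C = C + 2*C**2)
b(P) = 25 (b(P) = 5**2 = 25)
E(R) = (25 + R)/(2*R) (E(R) = (R + 25)/(R + R) = (25 + R)/((2*R)) = (25 + R)*(1/(2*R)) = (25 + R)/(2*R))
(H(-11) + E(a))*(-77) = (-11*(1 + 2*(-11)) + (1/2)*(25 + 3)/3)*(-77) = (-11*(1 - 22) + (1/2)*(1/3)*28)*(-77) = (-11*(-21) + 14/3)*(-77) = (231 + 14/3)*(-77) = (707/3)*(-77) = -54439/3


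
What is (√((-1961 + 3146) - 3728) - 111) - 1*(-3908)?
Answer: 3797 + I*√2543 ≈ 3797.0 + 50.428*I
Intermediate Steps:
(√((-1961 + 3146) - 3728) - 111) - 1*(-3908) = (√(1185 - 3728) - 111) + 3908 = (√(-2543) - 111) + 3908 = (I*√2543 - 111) + 3908 = (-111 + I*√2543) + 3908 = 3797 + I*√2543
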